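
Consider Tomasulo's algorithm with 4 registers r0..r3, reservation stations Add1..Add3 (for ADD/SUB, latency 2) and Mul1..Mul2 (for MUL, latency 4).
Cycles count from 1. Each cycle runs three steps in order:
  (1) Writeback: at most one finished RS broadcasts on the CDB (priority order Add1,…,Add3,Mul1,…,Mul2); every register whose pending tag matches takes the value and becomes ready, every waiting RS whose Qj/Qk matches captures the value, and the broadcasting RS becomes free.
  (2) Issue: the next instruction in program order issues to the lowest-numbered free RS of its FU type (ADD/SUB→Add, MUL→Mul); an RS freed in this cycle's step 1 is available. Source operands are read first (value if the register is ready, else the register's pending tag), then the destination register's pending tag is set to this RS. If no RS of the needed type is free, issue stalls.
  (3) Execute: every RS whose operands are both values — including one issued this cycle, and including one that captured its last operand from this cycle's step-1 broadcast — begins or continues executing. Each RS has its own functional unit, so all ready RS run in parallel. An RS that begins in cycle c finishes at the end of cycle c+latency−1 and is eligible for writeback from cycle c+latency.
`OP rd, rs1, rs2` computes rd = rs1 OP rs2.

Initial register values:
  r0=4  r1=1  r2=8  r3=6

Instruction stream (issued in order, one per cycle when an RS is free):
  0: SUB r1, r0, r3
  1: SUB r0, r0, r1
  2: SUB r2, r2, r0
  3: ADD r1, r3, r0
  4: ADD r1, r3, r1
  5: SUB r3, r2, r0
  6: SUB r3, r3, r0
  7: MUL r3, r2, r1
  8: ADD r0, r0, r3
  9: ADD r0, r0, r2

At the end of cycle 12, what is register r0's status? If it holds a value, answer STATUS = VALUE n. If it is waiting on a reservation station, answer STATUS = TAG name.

c1: issue SUB r1<-Add1 | r0:4,r1:Add1,r2:8,r3:6
c2: issue SUB r0<-Add2 | r0:Add2,r1:Add1,r2:8,r3:6
c3: CDB Add1=-2; issue SUB r2<-Add1 | r0:Add2,r1:-2,r2:Add1,r3:6
c4: issue ADD r1<-Add3 | r0:Add2,r1:Add3,r2:Add1,r3:6
c5: CDB Add2=6; issue ADD r1<-Add2 | r0:6,r1:Add2,r2:Add1,r3:6
c6: stall | r0:6,r1:Add2,r2:Add1,r3:6
c7: CDB Add1=2; issue SUB r3<-Add1 | r0:6,r1:Add2,r2:2,r3:Add1
c8: CDB Add3=12; issue SUB r3<-Add3 | r0:6,r1:Add2,r2:2,r3:Add3
c9: CDB Add1=-4; issue MUL r3<-Mul1 | r0:6,r1:Add2,r2:2,r3:Mul1
c10: CDB Add2=18; issue ADD r0<-Add1 | r0:Add1,r1:18,r2:2,r3:Mul1
c11: CDB Add3=-10; issue ADD r0<-Add2 | r0:Add2,r1:18,r2:2,r3:Mul1
c12: - | r0:Add2,r1:18,r2:2,r3:Mul1

STATUS = TAG Add2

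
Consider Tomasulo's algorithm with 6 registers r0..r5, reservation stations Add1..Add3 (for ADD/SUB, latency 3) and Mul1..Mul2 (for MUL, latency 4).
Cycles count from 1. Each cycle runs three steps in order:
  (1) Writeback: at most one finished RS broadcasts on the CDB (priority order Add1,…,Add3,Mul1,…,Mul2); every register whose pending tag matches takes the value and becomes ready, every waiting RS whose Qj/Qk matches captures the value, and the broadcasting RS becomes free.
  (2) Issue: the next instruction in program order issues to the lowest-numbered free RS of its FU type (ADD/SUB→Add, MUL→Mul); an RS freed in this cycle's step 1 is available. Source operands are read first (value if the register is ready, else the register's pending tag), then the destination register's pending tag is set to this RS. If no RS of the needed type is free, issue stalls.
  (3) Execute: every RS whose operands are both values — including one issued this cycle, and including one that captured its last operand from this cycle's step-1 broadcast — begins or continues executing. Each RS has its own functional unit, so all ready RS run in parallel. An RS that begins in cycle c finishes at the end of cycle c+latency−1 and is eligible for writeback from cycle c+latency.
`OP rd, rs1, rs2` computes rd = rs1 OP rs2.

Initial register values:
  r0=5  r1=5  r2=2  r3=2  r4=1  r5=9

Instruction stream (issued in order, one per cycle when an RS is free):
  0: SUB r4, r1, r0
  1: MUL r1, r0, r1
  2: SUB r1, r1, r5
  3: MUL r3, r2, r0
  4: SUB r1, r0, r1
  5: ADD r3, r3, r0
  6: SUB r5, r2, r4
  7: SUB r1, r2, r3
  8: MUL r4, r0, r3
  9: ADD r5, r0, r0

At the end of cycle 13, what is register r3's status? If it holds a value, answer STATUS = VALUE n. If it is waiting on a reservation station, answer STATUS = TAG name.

c1: issue SUB r4<-Add1 | r0:5,r1:5,r2:2,r3:2,r4:Add1,r5:9
c2: issue MUL r1<-Mul1 | r0:5,r1:Mul1,r2:2,r3:2,r4:Add1,r5:9
c3: issue SUB r1<-Add2 | r0:5,r1:Add2,r2:2,r3:2,r4:Add1,r5:9
c4: CDB Add1=0; issue MUL r3<-Mul2 | r0:5,r1:Add2,r2:2,r3:Mul2,r4:0,r5:9
c5: issue SUB r1<-Add1 | r0:5,r1:Add1,r2:2,r3:Mul2,r4:0,r5:9
c6: CDB Mul1=25; issue ADD r3<-Add3 | r0:5,r1:Add1,r2:2,r3:Add3,r4:0,r5:9
c7: stall | r0:5,r1:Add1,r2:2,r3:Add3,r4:0,r5:9
c8: CDB Mul2=10; stall | r0:5,r1:Add1,r2:2,r3:Add3,r4:0,r5:9
c9: CDB Add2=16; issue SUB r5<-Add2 | r0:5,r1:Add1,r2:2,r3:Add3,r4:0,r5:Add2
c10: stall | r0:5,r1:Add1,r2:2,r3:Add3,r4:0,r5:Add2
c11: CDB Add3=15; issue SUB r1<-Add3 | r0:5,r1:Add3,r2:2,r3:15,r4:0,r5:Add2
c12: CDB Add1=-11; issue MUL r4<-Mul1 | r0:5,r1:Add3,r2:2,r3:15,r4:Mul1,r5:Add2
c13: CDB Add2=2; issue ADD r5<-Add1 | r0:5,r1:Add3,r2:2,r3:15,r4:Mul1,r5:Add1

STATUS = VALUE 15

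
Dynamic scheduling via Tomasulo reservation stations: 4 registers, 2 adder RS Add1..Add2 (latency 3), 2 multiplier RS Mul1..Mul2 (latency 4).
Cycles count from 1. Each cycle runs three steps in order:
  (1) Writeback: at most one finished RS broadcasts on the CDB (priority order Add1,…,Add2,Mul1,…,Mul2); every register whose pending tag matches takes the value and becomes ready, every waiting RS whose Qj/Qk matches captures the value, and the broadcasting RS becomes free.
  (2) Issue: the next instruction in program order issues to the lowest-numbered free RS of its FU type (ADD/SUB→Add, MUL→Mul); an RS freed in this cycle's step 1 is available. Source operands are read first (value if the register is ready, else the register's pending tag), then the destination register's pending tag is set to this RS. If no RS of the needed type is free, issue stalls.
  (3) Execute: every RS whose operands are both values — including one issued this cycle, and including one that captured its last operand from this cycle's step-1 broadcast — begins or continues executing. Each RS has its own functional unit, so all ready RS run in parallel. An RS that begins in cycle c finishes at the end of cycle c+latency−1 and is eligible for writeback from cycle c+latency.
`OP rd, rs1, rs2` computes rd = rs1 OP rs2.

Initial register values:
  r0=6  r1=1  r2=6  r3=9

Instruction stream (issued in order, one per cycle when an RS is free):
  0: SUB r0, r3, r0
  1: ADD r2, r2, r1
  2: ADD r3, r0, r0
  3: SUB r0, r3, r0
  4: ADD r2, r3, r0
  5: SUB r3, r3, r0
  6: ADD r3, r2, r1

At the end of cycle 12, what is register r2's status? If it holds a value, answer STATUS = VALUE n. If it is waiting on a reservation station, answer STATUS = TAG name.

cycle 1: issue SUB r0<-Add1 // r0:Add1,r1:1,r2:6,r3:9
cycle 2: issue ADD r2<-Add2 // r0:Add1,r1:1,r2:Add2,r3:9
cycle 3: stall // r0:Add1,r1:1,r2:Add2,r3:9
cycle 4: CDB Add1=3; issue ADD r3<-Add1 // r0:3,r1:1,r2:Add2,r3:Add1
cycle 5: CDB Add2=7; issue SUB r0<-Add2 // r0:Add2,r1:1,r2:7,r3:Add1
cycle 6: stall // r0:Add2,r1:1,r2:7,r3:Add1
cycle 7: CDB Add1=6; issue ADD r2<-Add1 // r0:Add2,r1:1,r2:Add1,r3:6
cycle 8: stall // r0:Add2,r1:1,r2:Add1,r3:6
cycle 9: stall // r0:Add2,r1:1,r2:Add1,r3:6
cycle 10: CDB Add2=3; issue SUB r3<-Add2 // r0:3,r1:1,r2:Add1,r3:Add2
cycle 11: stall // r0:3,r1:1,r2:Add1,r3:Add2
cycle 12: stall // r0:3,r1:1,r2:Add1,r3:Add2

STATUS = TAG Add1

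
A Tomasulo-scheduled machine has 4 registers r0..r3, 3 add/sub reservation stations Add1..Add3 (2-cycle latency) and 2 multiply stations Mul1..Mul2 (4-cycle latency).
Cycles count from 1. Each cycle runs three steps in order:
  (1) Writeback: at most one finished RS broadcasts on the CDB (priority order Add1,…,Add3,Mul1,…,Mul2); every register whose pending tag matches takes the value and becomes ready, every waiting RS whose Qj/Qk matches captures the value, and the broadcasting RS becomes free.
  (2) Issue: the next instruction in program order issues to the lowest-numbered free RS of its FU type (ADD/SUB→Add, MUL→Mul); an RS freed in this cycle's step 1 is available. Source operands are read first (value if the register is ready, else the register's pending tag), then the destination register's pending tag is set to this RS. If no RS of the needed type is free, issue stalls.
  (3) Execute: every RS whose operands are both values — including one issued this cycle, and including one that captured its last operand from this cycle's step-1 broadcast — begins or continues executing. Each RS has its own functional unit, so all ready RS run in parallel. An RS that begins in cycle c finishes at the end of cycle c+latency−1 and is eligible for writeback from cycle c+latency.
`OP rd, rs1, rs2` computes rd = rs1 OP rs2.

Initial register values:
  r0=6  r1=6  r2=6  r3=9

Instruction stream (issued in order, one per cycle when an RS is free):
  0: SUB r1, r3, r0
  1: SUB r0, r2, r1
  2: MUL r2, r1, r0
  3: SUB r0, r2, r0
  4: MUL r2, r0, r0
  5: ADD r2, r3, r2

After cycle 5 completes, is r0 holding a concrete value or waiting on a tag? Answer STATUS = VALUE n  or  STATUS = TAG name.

STATUS = TAG Add1

cycle 1: issue SUB r1<-Add1 // r0:6,r1:Add1,r2:6,r3:9
cycle 2: issue SUB r0<-Add2 // r0:Add2,r1:Add1,r2:6,r3:9
cycle 3: CDB Add1=3; issue MUL r2<-Mul1 // r0:Add2,r1:3,r2:Mul1,r3:9
cycle 4: issue SUB r0<-Add1 // r0:Add1,r1:3,r2:Mul1,r3:9
cycle 5: CDB Add2=3; issue MUL r2<-Mul2 // r0:Add1,r1:3,r2:Mul2,r3:9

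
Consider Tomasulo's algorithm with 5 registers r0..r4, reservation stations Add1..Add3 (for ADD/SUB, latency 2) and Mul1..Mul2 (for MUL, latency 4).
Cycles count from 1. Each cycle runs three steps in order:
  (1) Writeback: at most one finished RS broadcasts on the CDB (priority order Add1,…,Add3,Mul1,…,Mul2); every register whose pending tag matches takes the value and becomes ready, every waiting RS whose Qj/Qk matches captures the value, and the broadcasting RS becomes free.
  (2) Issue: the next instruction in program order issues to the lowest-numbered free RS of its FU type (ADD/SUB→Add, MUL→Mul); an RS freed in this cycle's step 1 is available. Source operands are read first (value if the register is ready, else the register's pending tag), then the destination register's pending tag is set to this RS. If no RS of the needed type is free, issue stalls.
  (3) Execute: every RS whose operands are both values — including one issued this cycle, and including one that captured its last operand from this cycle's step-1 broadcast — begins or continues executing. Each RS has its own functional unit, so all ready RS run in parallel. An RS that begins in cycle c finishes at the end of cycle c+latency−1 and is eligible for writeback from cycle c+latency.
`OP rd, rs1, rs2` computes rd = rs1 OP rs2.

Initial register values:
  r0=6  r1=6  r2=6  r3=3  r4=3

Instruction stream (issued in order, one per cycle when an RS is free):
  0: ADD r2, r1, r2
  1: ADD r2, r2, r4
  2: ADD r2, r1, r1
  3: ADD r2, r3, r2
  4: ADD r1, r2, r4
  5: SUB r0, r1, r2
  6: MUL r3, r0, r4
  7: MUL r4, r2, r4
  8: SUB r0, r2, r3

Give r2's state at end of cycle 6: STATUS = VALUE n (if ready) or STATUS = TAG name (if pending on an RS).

STATUS = TAG Add3

cycle 1: issue ADD r2<-Add1 // r0:6,r1:6,r2:Add1,r3:3,r4:3
cycle 2: issue ADD r2<-Add2 // r0:6,r1:6,r2:Add2,r3:3,r4:3
cycle 3: CDB Add1=12; issue ADD r2<-Add1 // r0:6,r1:6,r2:Add1,r3:3,r4:3
cycle 4: issue ADD r2<-Add3 // r0:6,r1:6,r2:Add3,r3:3,r4:3
cycle 5: CDB Add1=12; issue ADD r1<-Add1 // r0:6,r1:Add1,r2:Add3,r3:3,r4:3
cycle 6: CDB Add2=15; issue SUB r0<-Add2 // r0:Add2,r1:Add1,r2:Add3,r3:3,r4:3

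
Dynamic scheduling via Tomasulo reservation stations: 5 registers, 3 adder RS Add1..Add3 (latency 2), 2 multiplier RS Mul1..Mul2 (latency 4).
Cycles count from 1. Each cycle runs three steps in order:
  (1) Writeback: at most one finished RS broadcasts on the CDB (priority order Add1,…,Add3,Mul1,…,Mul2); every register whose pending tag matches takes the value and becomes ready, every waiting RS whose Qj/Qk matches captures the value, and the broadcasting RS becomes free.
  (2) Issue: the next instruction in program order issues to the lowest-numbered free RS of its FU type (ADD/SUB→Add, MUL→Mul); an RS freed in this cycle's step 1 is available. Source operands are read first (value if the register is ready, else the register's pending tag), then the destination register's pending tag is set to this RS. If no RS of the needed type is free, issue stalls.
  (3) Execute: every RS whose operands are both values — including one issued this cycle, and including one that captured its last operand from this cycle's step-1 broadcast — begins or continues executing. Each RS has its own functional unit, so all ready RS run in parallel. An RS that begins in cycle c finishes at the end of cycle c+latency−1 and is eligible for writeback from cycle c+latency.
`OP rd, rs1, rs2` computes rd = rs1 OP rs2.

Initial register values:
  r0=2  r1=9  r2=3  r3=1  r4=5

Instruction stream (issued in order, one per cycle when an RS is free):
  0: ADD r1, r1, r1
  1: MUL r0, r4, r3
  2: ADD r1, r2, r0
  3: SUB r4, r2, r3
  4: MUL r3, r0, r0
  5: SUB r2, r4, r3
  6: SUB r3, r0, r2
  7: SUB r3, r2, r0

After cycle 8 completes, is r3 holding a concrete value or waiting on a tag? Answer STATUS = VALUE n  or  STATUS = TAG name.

  c1: issue ADD r1<-Add1  regs: r0:2,r1:Add1,r2:3,r3:1,r4:5
  c2: issue MUL r0<-Mul1  regs: r0:Mul1,r1:Add1,r2:3,r3:1,r4:5
  c3: CDB Add1=18; issue ADD r1<-Add1  regs: r0:Mul1,r1:Add1,r2:3,r3:1,r4:5
  c4: issue SUB r4<-Add2  regs: r0:Mul1,r1:Add1,r2:3,r3:1,r4:Add2
  c5: issue MUL r3<-Mul2  regs: r0:Mul1,r1:Add1,r2:3,r3:Mul2,r4:Add2
  c6: CDB Add2=2; issue SUB r2<-Add2  regs: r0:Mul1,r1:Add1,r2:Add2,r3:Mul2,r4:2
  c7: CDB Mul1=5; issue SUB r3<-Add3  regs: r0:5,r1:Add1,r2:Add2,r3:Add3,r4:2
  c8: stall  regs: r0:5,r1:Add1,r2:Add2,r3:Add3,r4:2

STATUS = TAG Add3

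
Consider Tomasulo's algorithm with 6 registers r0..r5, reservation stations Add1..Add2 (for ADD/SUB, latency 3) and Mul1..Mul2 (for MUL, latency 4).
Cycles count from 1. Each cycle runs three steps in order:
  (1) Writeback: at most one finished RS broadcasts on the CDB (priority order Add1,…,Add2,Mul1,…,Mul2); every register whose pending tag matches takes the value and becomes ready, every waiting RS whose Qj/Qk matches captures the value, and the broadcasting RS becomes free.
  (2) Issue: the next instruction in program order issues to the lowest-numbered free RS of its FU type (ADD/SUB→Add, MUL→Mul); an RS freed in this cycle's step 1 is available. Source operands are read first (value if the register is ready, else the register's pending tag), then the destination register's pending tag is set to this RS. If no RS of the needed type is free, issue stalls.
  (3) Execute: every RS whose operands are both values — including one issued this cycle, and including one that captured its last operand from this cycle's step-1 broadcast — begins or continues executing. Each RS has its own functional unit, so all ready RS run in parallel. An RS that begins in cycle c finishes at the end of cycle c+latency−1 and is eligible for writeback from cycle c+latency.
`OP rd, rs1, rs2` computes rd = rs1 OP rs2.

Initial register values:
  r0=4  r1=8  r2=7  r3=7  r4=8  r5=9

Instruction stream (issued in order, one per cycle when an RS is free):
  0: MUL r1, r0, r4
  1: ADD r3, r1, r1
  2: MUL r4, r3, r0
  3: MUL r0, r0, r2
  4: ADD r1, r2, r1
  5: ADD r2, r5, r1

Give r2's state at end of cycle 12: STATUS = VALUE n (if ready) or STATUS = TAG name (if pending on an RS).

STATUS = VALUE 48

  c1: issue MUL r1<-Mul1  regs: r0:4,r1:Mul1,r2:7,r3:7,r4:8,r5:9
  c2: issue ADD r3<-Add1  regs: r0:4,r1:Mul1,r2:7,r3:Add1,r4:8,r5:9
  c3: issue MUL r4<-Mul2  regs: r0:4,r1:Mul1,r2:7,r3:Add1,r4:Mul2,r5:9
  c4: stall  regs: r0:4,r1:Mul1,r2:7,r3:Add1,r4:Mul2,r5:9
  c5: CDB Mul1=32; issue MUL r0<-Mul1  regs: r0:Mul1,r1:32,r2:7,r3:Add1,r4:Mul2,r5:9
  c6: issue ADD r1<-Add2  regs: r0:Mul1,r1:Add2,r2:7,r3:Add1,r4:Mul2,r5:9
  c7: stall  regs: r0:Mul1,r1:Add2,r2:7,r3:Add1,r4:Mul2,r5:9
  c8: CDB Add1=64; issue ADD r2<-Add1  regs: r0:Mul1,r1:Add2,r2:Add1,r3:64,r4:Mul2,r5:9
  c9: CDB Add2=39  regs: r0:Mul1,r1:39,r2:Add1,r3:64,r4:Mul2,r5:9
  c10: CDB Mul1=28  regs: r0:28,r1:39,r2:Add1,r3:64,r4:Mul2,r5:9
  c11: -  regs: r0:28,r1:39,r2:Add1,r3:64,r4:Mul2,r5:9
  c12: CDB Add1=48  regs: r0:28,r1:39,r2:48,r3:64,r4:Mul2,r5:9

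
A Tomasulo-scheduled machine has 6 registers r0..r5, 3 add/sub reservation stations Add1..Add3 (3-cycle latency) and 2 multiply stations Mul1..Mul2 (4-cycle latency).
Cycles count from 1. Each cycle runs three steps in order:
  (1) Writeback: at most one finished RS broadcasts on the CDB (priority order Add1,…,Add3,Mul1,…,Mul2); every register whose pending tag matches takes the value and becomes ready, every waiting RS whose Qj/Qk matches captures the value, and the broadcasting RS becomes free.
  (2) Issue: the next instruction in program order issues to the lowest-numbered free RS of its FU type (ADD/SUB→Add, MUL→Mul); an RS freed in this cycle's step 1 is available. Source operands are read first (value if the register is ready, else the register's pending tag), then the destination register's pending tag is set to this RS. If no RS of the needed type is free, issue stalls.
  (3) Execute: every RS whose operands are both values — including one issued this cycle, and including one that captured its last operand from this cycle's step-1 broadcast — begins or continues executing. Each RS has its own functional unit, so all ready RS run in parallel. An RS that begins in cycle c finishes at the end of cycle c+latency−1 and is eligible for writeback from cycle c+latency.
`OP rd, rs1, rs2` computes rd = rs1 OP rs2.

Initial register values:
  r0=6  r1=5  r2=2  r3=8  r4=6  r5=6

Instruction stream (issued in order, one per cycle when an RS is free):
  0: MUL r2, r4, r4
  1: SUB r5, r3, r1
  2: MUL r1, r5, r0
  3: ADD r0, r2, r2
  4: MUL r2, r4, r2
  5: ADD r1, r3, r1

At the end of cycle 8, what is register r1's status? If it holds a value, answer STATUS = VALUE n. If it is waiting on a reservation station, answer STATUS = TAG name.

c1: issue MUL r2<-Mul1 | r0:6,r1:5,r2:Mul1,r3:8,r4:6,r5:6
c2: issue SUB r5<-Add1 | r0:6,r1:5,r2:Mul1,r3:8,r4:6,r5:Add1
c3: issue MUL r1<-Mul2 | r0:6,r1:Mul2,r2:Mul1,r3:8,r4:6,r5:Add1
c4: issue ADD r0<-Add2 | r0:Add2,r1:Mul2,r2:Mul1,r3:8,r4:6,r5:Add1
c5: CDB Add1=3; stall | r0:Add2,r1:Mul2,r2:Mul1,r3:8,r4:6,r5:3
c6: CDB Mul1=36; issue MUL r2<-Mul1 | r0:Add2,r1:Mul2,r2:Mul1,r3:8,r4:6,r5:3
c7: issue ADD r1<-Add1 | r0:Add2,r1:Add1,r2:Mul1,r3:8,r4:6,r5:3
c8: - | r0:Add2,r1:Add1,r2:Mul1,r3:8,r4:6,r5:3

STATUS = TAG Add1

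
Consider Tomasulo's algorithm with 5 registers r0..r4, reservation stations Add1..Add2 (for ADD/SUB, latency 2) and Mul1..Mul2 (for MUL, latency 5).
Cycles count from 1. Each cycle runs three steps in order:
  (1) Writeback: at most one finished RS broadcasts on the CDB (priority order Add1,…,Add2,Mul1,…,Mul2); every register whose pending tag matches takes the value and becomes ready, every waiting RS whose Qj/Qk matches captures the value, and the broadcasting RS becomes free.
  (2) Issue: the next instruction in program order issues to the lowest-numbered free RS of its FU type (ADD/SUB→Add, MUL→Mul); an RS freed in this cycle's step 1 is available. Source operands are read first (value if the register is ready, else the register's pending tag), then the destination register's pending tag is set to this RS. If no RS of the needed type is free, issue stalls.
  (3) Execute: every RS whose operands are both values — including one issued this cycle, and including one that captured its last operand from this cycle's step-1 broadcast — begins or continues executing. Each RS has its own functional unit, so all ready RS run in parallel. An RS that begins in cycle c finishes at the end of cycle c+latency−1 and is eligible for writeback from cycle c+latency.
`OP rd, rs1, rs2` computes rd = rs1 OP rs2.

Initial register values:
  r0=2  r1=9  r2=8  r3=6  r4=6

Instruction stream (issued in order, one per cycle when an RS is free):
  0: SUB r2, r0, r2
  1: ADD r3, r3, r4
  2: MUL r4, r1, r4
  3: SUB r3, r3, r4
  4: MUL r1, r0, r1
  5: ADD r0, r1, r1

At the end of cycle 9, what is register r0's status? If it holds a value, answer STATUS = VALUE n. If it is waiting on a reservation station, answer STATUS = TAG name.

c1: issue SUB r2<-Add1 | r0:2,r1:9,r2:Add1,r3:6,r4:6
c2: issue ADD r3<-Add2 | r0:2,r1:9,r2:Add1,r3:Add2,r4:6
c3: CDB Add1=-6; issue MUL r4<-Mul1 | r0:2,r1:9,r2:-6,r3:Add2,r4:Mul1
c4: CDB Add2=12; issue SUB r3<-Add1 | r0:2,r1:9,r2:-6,r3:Add1,r4:Mul1
c5: issue MUL r1<-Mul2 | r0:2,r1:Mul2,r2:-6,r3:Add1,r4:Mul1
c6: issue ADD r0<-Add2 | r0:Add2,r1:Mul2,r2:-6,r3:Add1,r4:Mul1
c7: - | r0:Add2,r1:Mul2,r2:-6,r3:Add1,r4:Mul1
c8: CDB Mul1=54 | r0:Add2,r1:Mul2,r2:-6,r3:Add1,r4:54
c9: - | r0:Add2,r1:Mul2,r2:-6,r3:Add1,r4:54

STATUS = TAG Add2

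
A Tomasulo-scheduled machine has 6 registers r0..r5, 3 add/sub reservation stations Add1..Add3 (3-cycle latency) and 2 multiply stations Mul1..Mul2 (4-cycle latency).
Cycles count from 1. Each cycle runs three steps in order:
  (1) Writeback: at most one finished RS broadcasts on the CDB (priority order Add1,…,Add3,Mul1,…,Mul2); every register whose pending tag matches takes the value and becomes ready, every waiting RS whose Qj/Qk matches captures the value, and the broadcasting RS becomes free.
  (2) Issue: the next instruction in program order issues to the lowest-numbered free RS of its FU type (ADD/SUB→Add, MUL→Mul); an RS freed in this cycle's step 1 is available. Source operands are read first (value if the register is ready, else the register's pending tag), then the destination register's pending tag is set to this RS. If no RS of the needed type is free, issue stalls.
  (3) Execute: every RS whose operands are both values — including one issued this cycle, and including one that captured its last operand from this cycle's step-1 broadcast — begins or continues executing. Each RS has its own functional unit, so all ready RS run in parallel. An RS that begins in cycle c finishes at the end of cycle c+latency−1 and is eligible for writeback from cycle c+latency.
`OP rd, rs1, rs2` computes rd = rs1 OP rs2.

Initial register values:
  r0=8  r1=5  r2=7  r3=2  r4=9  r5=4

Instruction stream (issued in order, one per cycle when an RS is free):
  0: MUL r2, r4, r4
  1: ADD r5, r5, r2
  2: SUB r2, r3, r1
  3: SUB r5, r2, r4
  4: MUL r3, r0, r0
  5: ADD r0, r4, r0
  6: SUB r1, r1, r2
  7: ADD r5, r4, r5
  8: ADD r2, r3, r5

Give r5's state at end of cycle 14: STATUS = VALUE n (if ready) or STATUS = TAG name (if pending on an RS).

c1: issue MUL r2<-Mul1 | r0:8,r1:5,r2:Mul1,r3:2,r4:9,r5:4
c2: issue ADD r5<-Add1 | r0:8,r1:5,r2:Mul1,r3:2,r4:9,r5:Add1
c3: issue SUB r2<-Add2 | r0:8,r1:5,r2:Add2,r3:2,r4:9,r5:Add1
c4: issue SUB r5<-Add3 | r0:8,r1:5,r2:Add2,r3:2,r4:9,r5:Add3
c5: CDB Mul1=81; issue MUL r3<-Mul1 | r0:8,r1:5,r2:Add2,r3:Mul1,r4:9,r5:Add3
c6: CDB Add2=-3; issue ADD r0<-Add2 | r0:Add2,r1:5,r2:-3,r3:Mul1,r4:9,r5:Add3
c7: stall | r0:Add2,r1:5,r2:-3,r3:Mul1,r4:9,r5:Add3
c8: CDB Add1=85; issue SUB r1<-Add1 | r0:Add2,r1:Add1,r2:-3,r3:Mul1,r4:9,r5:Add3
c9: CDB Add2=17; issue ADD r5<-Add2 | r0:17,r1:Add1,r2:-3,r3:Mul1,r4:9,r5:Add2
c10: CDB Add3=-12; issue ADD r2<-Add3 | r0:17,r1:Add1,r2:Add3,r3:Mul1,r4:9,r5:Add2
c11: CDB Add1=8 | r0:17,r1:8,r2:Add3,r3:Mul1,r4:9,r5:Add2
c12: CDB Mul1=64 | r0:17,r1:8,r2:Add3,r3:64,r4:9,r5:Add2
c13: CDB Add2=-3 | r0:17,r1:8,r2:Add3,r3:64,r4:9,r5:-3
c14: - | r0:17,r1:8,r2:Add3,r3:64,r4:9,r5:-3

STATUS = VALUE -3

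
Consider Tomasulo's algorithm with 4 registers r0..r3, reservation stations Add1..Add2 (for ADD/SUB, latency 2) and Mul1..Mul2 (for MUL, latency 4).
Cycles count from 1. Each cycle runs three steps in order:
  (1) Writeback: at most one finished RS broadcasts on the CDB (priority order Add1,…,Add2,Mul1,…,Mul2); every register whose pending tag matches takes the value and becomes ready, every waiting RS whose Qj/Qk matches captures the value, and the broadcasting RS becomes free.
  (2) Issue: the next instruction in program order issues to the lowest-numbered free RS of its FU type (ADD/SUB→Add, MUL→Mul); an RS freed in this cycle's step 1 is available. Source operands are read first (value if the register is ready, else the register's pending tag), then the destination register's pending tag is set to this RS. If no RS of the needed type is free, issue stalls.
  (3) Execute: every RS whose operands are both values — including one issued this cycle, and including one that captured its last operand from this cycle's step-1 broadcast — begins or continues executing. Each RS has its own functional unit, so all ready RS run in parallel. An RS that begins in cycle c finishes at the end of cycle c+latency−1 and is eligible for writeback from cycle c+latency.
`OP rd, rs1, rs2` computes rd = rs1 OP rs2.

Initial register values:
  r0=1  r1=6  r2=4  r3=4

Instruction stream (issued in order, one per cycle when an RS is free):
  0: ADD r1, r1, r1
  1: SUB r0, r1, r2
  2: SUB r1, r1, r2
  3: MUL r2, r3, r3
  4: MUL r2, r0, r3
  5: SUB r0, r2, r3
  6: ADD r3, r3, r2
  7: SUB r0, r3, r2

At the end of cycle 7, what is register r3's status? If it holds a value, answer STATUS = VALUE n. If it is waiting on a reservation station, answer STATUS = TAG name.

cycle 1: issue ADD r1<-Add1 // r0:1,r1:Add1,r2:4,r3:4
cycle 2: issue SUB r0<-Add2 // r0:Add2,r1:Add1,r2:4,r3:4
cycle 3: CDB Add1=12; issue SUB r1<-Add1 // r0:Add2,r1:Add1,r2:4,r3:4
cycle 4: issue MUL r2<-Mul1 // r0:Add2,r1:Add1,r2:Mul1,r3:4
cycle 5: CDB Add1=8; issue MUL r2<-Mul2 // r0:Add2,r1:8,r2:Mul2,r3:4
cycle 6: CDB Add2=8; issue SUB r0<-Add1 // r0:Add1,r1:8,r2:Mul2,r3:4
cycle 7: issue ADD r3<-Add2 // r0:Add1,r1:8,r2:Mul2,r3:Add2

STATUS = TAG Add2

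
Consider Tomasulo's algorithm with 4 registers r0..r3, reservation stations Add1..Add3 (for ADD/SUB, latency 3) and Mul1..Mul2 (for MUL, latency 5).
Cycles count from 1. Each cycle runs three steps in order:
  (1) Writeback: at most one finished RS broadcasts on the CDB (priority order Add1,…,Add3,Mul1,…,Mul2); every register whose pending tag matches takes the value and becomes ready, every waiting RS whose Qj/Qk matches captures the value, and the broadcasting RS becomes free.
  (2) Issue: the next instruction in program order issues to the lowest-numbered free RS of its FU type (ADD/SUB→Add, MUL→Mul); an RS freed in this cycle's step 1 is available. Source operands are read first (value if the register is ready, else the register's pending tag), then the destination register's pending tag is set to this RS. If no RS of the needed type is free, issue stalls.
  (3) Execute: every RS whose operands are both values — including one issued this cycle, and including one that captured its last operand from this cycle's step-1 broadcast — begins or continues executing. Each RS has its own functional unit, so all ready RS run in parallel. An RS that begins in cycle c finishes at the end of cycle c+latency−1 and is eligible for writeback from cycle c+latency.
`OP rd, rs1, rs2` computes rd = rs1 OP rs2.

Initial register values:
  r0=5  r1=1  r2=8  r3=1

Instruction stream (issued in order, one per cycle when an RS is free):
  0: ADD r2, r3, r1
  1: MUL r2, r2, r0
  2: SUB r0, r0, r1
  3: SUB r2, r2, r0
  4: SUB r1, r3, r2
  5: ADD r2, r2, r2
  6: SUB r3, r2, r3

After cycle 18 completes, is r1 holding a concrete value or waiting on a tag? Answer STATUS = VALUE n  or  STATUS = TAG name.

  c1: issue ADD r2<-Add1  regs: r0:5,r1:1,r2:Add1,r3:1
  c2: issue MUL r2<-Mul1  regs: r0:5,r1:1,r2:Mul1,r3:1
  c3: issue SUB r0<-Add2  regs: r0:Add2,r1:1,r2:Mul1,r3:1
  c4: CDB Add1=2; issue SUB r2<-Add1  regs: r0:Add2,r1:1,r2:Add1,r3:1
  c5: issue SUB r1<-Add3  regs: r0:Add2,r1:Add3,r2:Add1,r3:1
  c6: CDB Add2=4; issue ADD r2<-Add2  regs: r0:4,r1:Add3,r2:Add2,r3:1
  c7: stall  regs: r0:4,r1:Add3,r2:Add2,r3:1
  c8: stall  regs: r0:4,r1:Add3,r2:Add2,r3:1
  c9: CDB Mul1=10; stall  regs: r0:4,r1:Add3,r2:Add2,r3:1
  c10: stall  regs: r0:4,r1:Add3,r2:Add2,r3:1
  c11: stall  regs: r0:4,r1:Add3,r2:Add2,r3:1
  c12: CDB Add1=6; issue SUB r3<-Add1  regs: r0:4,r1:Add3,r2:Add2,r3:Add1
  c13: -  regs: r0:4,r1:Add3,r2:Add2,r3:Add1
  c14: -  regs: r0:4,r1:Add3,r2:Add2,r3:Add1
  c15: CDB Add2=12  regs: r0:4,r1:Add3,r2:12,r3:Add1
  c16: CDB Add3=-5  regs: r0:4,r1:-5,r2:12,r3:Add1
  c17: -  regs: r0:4,r1:-5,r2:12,r3:Add1
  c18: CDB Add1=11  regs: r0:4,r1:-5,r2:12,r3:11

STATUS = VALUE -5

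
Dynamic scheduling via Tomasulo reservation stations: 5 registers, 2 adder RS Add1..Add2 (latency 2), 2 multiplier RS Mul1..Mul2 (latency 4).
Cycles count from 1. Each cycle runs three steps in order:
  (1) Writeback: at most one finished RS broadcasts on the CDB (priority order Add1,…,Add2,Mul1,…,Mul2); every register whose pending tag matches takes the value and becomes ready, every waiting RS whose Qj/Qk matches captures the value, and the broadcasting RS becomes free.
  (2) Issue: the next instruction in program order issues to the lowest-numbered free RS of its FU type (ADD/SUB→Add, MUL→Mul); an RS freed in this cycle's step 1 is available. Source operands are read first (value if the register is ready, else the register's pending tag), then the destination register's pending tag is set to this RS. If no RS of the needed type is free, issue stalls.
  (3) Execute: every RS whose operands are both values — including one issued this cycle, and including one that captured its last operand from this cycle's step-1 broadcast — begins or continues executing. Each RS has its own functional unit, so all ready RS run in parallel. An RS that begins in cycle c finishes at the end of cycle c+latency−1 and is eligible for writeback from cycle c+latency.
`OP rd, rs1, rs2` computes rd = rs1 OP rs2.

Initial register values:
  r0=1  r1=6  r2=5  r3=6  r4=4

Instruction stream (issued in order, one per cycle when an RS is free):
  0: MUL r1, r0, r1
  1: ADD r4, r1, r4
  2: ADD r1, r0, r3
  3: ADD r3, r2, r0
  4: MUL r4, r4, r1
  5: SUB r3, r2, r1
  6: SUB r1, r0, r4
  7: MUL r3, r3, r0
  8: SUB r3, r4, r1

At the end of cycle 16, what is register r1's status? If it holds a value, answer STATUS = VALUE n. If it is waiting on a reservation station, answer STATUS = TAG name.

STATUS = VALUE -69

cycle 1: issue MUL r1<-Mul1 // r0:1,r1:Mul1,r2:5,r3:6,r4:4
cycle 2: issue ADD r4<-Add1 // r0:1,r1:Mul1,r2:5,r3:6,r4:Add1
cycle 3: issue ADD r1<-Add2 // r0:1,r1:Add2,r2:5,r3:6,r4:Add1
cycle 4: stall // r0:1,r1:Add2,r2:5,r3:6,r4:Add1
cycle 5: CDB Add2=7; issue ADD r3<-Add2 // r0:1,r1:7,r2:5,r3:Add2,r4:Add1
cycle 6: CDB Mul1=6; issue MUL r4<-Mul1 // r0:1,r1:7,r2:5,r3:Add2,r4:Mul1
cycle 7: CDB Add2=6; issue SUB r3<-Add2 // r0:1,r1:7,r2:5,r3:Add2,r4:Mul1
cycle 8: CDB Add1=10; issue SUB r1<-Add1 // r0:1,r1:Add1,r2:5,r3:Add2,r4:Mul1
cycle 9: CDB Add2=-2; issue MUL r3<-Mul2 // r0:1,r1:Add1,r2:5,r3:Mul2,r4:Mul1
cycle 10: issue SUB r3<-Add2 // r0:1,r1:Add1,r2:5,r3:Add2,r4:Mul1
cycle 11: - // r0:1,r1:Add1,r2:5,r3:Add2,r4:Mul1
cycle 12: CDB Mul1=70 // r0:1,r1:Add1,r2:5,r3:Add2,r4:70
cycle 13: CDB Mul2=-2 // r0:1,r1:Add1,r2:5,r3:Add2,r4:70
cycle 14: CDB Add1=-69 // r0:1,r1:-69,r2:5,r3:Add2,r4:70
cycle 15: - // r0:1,r1:-69,r2:5,r3:Add2,r4:70
cycle 16: CDB Add2=139 // r0:1,r1:-69,r2:5,r3:139,r4:70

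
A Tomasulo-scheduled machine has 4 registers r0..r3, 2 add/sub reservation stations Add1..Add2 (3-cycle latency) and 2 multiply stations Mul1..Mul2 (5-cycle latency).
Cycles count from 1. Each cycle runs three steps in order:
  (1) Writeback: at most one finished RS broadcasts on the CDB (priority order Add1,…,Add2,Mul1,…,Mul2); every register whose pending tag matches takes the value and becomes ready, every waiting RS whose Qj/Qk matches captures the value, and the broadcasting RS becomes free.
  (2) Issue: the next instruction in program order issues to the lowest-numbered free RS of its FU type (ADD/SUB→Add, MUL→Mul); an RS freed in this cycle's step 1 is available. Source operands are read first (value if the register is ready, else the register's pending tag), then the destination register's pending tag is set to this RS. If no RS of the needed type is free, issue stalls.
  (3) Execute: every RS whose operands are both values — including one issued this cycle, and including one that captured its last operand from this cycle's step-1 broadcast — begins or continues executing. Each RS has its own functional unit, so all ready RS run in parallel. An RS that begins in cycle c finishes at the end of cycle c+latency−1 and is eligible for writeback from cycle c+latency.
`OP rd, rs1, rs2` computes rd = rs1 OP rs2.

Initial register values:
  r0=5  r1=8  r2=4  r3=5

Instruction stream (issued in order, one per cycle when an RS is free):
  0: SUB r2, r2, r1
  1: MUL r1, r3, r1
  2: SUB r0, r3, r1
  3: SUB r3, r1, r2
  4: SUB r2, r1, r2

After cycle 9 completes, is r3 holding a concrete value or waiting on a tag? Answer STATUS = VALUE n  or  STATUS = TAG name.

c1: issue SUB r2<-Add1 | r0:5,r1:8,r2:Add1,r3:5
c2: issue MUL r1<-Mul1 | r0:5,r1:Mul1,r2:Add1,r3:5
c3: issue SUB r0<-Add2 | r0:Add2,r1:Mul1,r2:Add1,r3:5
c4: CDB Add1=-4; issue SUB r3<-Add1 | r0:Add2,r1:Mul1,r2:-4,r3:Add1
c5: stall | r0:Add2,r1:Mul1,r2:-4,r3:Add1
c6: stall | r0:Add2,r1:Mul1,r2:-4,r3:Add1
c7: CDB Mul1=40; stall | r0:Add2,r1:40,r2:-4,r3:Add1
c8: stall | r0:Add2,r1:40,r2:-4,r3:Add1
c9: stall | r0:Add2,r1:40,r2:-4,r3:Add1

STATUS = TAG Add1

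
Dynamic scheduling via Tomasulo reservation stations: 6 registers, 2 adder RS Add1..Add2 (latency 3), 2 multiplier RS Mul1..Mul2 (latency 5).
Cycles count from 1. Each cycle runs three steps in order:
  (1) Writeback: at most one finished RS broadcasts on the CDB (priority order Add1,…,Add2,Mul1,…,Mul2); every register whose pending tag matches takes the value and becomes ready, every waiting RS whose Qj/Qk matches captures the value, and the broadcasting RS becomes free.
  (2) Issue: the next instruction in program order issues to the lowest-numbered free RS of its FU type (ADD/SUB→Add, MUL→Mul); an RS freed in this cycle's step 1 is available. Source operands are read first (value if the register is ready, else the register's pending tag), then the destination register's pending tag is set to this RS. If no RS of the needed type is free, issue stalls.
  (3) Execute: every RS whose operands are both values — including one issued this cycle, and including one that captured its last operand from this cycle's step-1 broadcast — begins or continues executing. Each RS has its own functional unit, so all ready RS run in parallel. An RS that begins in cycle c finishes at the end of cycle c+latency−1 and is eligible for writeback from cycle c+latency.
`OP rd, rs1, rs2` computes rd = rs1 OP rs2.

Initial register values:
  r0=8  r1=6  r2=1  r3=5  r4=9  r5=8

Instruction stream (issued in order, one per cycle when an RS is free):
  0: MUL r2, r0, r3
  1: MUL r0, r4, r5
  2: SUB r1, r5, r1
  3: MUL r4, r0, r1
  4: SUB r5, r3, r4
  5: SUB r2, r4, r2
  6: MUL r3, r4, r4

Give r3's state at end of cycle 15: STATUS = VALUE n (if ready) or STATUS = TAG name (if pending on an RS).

  c1: issue MUL r2<-Mul1  regs: r0:8,r1:6,r2:Mul1,r3:5,r4:9,r5:8
  c2: issue MUL r0<-Mul2  regs: r0:Mul2,r1:6,r2:Mul1,r3:5,r4:9,r5:8
  c3: issue SUB r1<-Add1  regs: r0:Mul2,r1:Add1,r2:Mul1,r3:5,r4:9,r5:8
  c4: stall  regs: r0:Mul2,r1:Add1,r2:Mul1,r3:5,r4:9,r5:8
  c5: stall  regs: r0:Mul2,r1:Add1,r2:Mul1,r3:5,r4:9,r5:8
  c6: CDB Add1=2; stall  regs: r0:Mul2,r1:2,r2:Mul1,r3:5,r4:9,r5:8
  c7: CDB Mul1=40; issue MUL r4<-Mul1  regs: r0:Mul2,r1:2,r2:40,r3:5,r4:Mul1,r5:8
  c8: CDB Mul2=72; issue SUB r5<-Add1  regs: r0:72,r1:2,r2:40,r3:5,r4:Mul1,r5:Add1
  c9: issue SUB r2<-Add2  regs: r0:72,r1:2,r2:Add2,r3:5,r4:Mul1,r5:Add1
  c10: issue MUL r3<-Mul2  regs: r0:72,r1:2,r2:Add2,r3:Mul2,r4:Mul1,r5:Add1
  c11: -  regs: r0:72,r1:2,r2:Add2,r3:Mul2,r4:Mul1,r5:Add1
  c12: -  regs: r0:72,r1:2,r2:Add2,r3:Mul2,r4:Mul1,r5:Add1
  c13: CDB Mul1=144  regs: r0:72,r1:2,r2:Add2,r3:Mul2,r4:144,r5:Add1
  c14: -  regs: r0:72,r1:2,r2:Add2,r3:Mul2,r4:144,r5:Add1
  c15: -  regs: r0:72,r1:2,r2:Add2,r3:Mul2,r4:144,r5:Add1

STATUS = TAG Mul2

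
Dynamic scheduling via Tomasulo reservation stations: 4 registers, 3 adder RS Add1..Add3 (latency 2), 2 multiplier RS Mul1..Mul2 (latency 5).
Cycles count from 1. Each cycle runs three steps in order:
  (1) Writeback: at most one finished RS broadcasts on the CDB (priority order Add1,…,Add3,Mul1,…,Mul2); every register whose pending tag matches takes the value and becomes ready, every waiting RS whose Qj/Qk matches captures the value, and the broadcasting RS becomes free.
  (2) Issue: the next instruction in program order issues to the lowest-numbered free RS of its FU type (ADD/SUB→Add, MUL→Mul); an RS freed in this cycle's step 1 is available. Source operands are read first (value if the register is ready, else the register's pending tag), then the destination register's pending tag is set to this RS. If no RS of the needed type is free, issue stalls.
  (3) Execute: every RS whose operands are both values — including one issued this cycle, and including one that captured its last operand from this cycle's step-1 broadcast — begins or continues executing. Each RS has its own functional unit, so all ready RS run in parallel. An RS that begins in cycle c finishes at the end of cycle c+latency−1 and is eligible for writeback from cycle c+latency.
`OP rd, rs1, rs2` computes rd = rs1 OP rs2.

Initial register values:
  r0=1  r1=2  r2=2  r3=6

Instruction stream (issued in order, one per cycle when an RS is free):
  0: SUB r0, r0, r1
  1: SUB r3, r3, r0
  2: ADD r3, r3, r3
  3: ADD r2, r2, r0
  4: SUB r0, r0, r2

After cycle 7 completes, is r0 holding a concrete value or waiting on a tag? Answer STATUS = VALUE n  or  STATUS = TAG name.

STATUS = TAG Add2

  c1: issue SUB r0<-Add1  regs: r0:Add1,r1:2,r2:2,r3:6
  c2: issue SUB r3<-Add2  regs: r0:Add1,r1:2,r2:2,r3:Add2
  c3: CDB Add1=-1; issue ADD r3<-Add1  regs: r0:-1,r1:2,r2:2,r3:Add1
  c4: issue ADD r2<-Add3  regs: r0:-1,r1:2,r2:Add3,r3:Add1
  c5: CDB Add2=7; issue SUB r0<-Add2  regs: r0:Add2,r1:2,r2:Add3,r3:Add1
  c6: CDB Add3=1  regs: r0:Add2,r1:2,r2:1,r3:Add1
  c7: CDB Add1=14  regs: r0:Add2,r1:2,r2:1,r3:14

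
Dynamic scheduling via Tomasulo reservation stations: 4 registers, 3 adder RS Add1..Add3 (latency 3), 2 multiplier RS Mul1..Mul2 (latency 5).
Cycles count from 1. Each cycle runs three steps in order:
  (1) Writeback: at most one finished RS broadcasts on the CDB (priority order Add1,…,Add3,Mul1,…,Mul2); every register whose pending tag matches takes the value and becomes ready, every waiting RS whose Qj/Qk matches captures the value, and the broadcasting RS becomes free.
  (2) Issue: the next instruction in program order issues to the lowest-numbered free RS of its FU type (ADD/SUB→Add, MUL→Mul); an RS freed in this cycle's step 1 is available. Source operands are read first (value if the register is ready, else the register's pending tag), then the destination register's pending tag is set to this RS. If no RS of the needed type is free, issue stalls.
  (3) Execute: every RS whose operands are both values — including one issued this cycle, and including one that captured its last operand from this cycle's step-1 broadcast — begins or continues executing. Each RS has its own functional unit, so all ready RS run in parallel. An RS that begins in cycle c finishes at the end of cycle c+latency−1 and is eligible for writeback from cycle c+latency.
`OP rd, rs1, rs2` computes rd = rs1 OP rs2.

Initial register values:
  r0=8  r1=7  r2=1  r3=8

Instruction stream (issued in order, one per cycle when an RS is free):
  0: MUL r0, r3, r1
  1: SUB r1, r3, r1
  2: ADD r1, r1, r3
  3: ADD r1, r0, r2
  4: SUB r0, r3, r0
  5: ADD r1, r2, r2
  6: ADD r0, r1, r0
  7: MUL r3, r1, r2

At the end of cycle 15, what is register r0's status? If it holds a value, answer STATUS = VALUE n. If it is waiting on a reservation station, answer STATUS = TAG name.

c1: issue MUL r0<-Mul1 | r0:Mul1,r1:7,r2:1,r3:8
c2: issue SUB r1<-Add1 | r0:Mul1,r1:Add1,r2:1,r3:8
c3: issue ADD r1<-Add2 | r0:Mul1,r1:Add2,r2:1,r3:8
c4: issue ADD r1<-Add3 | r0:Mul1,r1:Add3,r2:1,r3:8
c5: CDB Add1=1; issue SUB r0<-Add1 | r0:Add1,r1:Add3,r2:1,r3:8
c6: CDB Mul1=56; stall | r0:Add1,r1:Add3,r2:1,r3:8
c7: stall | r0:Add1,r1:Add3,r2:1,r3:8
c8: CDB Add2=9; issue ADD r1<-Add2 | r0:Add1,r1:Add2,r2:1,r3:8
c9: CDB Add1=-48; issue ADD r0<-Add1 | r0:Add1,r1:Add2,r2:1,r3:8
c10: CDB Add3=57; issue MUL r3<-Mul1 | r0:Add1,r1:Add2,r2:1,r3:Mul1
c11: CDB Add2=2 | r0:Add1,r1:2,r2:1,r3:Mul1
c12: - | r0:Add1,r1:2,r2:1,r3:Mul1
c13: - | r0:Add1,r1:2,r2:1,r3:Mul1
c14: CDB Add1=-46 | r0:-46,r1:2,r2:1,r3:Mul1
c15: - | r0:-46,r1:2,r2:1,r3:Mul1

STATUS = VALUE -46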